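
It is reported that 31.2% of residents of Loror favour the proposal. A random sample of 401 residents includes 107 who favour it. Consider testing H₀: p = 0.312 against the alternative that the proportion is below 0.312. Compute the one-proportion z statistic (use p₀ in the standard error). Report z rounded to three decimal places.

z = -1.952

p̂ = 107/401 ≈ 0.26683.
Under H₀, SE = √(0.312·0.688/401) = √(0.000535302) = 0.02314.
z = (0.26683 − 0.312)/0.02314 = -0.04517/0.02314 = -1.952.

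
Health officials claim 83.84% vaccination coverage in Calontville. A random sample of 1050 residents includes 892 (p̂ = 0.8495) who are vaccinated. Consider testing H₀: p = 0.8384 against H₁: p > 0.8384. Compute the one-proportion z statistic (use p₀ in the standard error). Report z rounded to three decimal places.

z = 0.979

p̂ = 892/1050 ≈ 0.84952.
SE = √(p₀(1−p₀)/n) = √(0.13549/1050) = 0.01136.
z = (0.84952 − 0.8384)/0.01136 = 0.01112/0.01136 = 0.979.
p-value = P(Z > 0.979) ≈ 0.1637.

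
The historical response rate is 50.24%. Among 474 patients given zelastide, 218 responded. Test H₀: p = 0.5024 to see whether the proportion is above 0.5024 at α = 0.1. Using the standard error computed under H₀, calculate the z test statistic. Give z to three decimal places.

z = -1.850

p̂ = 218/474 = 0.459916.
Under H₀, SE = √(0.5024·0.4976/474) = √(0.000527414) = 0.022965.
z = (0.459916 − 0.5024)/0.022965 = -0.042484/0.022965 = -1.850.
p-value = P(Z > -1.850) ≈ 0.9678. With α = 0.1, fail to reject H₀.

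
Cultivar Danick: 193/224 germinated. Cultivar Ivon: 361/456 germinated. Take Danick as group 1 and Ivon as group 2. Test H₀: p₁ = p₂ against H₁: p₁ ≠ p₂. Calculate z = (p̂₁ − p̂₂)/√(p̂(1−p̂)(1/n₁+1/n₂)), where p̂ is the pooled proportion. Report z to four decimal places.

z = 2.2062

p̂₁ = 193/224 = 0.861607, p̂₂ = 361/456 = 0.791667.
Pooled p̂ = (193+361)/(224+456) = 554/680 = 0.814706.
SE = √(p̂(1−p̂)(1/n₁+1/n₂)) = √(0.814706·0.185294·0.00665727) = √(0.00100498) = 0.031701.
z = (0.861607 − 0.791667)/0.031701 = 0.069940/0.031701 = 2.2062.
p-value = 2·P(Z > 2.206) ≈ 0.0274.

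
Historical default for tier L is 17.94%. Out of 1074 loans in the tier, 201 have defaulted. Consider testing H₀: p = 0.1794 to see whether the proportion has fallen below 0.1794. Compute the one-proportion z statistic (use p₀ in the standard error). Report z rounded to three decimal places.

z = 0.662

p̂ = 201/1074 = 0.18715.
Standard error under H₀: √(0.1794×0.8206/1074) = 0.01171.
z = (0.18715 − 0.1794)/0.01171 = 0.00775/0.01171 = 0.662.
p-value = P(Z < 0.662) ≈ 0.7460.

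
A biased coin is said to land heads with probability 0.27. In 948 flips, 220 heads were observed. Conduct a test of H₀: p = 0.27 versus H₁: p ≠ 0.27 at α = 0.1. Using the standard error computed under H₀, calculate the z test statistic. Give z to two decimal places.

p̂ = 220/948 = 0.2321.
SE = √(p₀(1−p₀)/n) = √(0.1971/948) = 0.0144.
z = (0.2321 − 0.27)/0.0144 = -0.0379/0.0144 = -2.63.
p-value = 2·P(Z > 2.631) ≈ 0.0085. With α = 0.1, reject H₀.

z = -2.63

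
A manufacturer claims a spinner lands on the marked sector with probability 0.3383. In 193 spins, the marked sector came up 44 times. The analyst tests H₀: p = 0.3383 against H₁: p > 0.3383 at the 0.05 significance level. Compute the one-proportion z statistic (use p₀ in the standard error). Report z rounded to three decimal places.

p̂ = 44/193 = 0.22798.
SE = √(p₀(1−p₀)/n) = √(0.22385/193) = 0.03406.
z = (0.22798 − 0.3383)/0.03406 = -0.11032/0.03406 = -3.239.
p-value = P(Z > -3.239) ≈ 0.9994; since p > α = 0.05, fail to reject H₀.

z = -3.239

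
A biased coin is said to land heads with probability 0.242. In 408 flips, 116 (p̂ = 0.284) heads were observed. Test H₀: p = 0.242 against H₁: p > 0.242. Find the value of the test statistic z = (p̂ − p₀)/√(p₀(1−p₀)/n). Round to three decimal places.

z = 1.996

p̂ = 116/408 ≈ 0.28431.
Standard error under H₀: √(0.242×0.758/408) = 0.02120.
z = (0.28431 − 0.242)/0.02120 = 0.04231/0.02120 = 1.996.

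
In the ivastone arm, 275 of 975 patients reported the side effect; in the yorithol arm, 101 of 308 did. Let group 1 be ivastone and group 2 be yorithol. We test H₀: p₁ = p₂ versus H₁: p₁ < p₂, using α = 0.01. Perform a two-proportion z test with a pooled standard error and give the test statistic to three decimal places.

z = -1.542

p̂₁ = 275/975 = 0.28205, p̂₂ = 101/308 = 0.32792.
Pooled p̂ = (275+101)/(975+308) = 376/1283 = 0.29306.
SE = √(p̂(1−p̂)(1/n₁+1/n₂)) = √(0.29306·0.70694·0.00427239) = √(0.000885142) = 0.02975.
z = (0.28205 − 0.32792)/0.02975 = -0.04587/0.02975 = -1.542.
p-value = P(Z < -1.542) ≈ 0.0616, so at α = 0.01 we fail to reject H₀.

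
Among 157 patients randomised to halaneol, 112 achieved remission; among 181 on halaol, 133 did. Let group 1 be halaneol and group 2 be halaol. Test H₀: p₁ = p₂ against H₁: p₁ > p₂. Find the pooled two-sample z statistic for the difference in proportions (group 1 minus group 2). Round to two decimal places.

z = -0.44

p̂₁ = 112/157 = 0.7134, p̂₂ = 133/181 = 0.7348.
Pooled p̂ = (112+133)/(157+181) = 245/338 = 0.7249.
SE = √(p̂(1−p̂)(1/n₁+1/n₂)) = √(0.7249·0.2751·0.0118943) = √(0.00237222) = 0.0487.
z = (0.7134 − 0.7348)/0.0487 = -0.0214/0.0487 = -0.44.
p-value = P(Z > -0.440) ≈ 0.6700.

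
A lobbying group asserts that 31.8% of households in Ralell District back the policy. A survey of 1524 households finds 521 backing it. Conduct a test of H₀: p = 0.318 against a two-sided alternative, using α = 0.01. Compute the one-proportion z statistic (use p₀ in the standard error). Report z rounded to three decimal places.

z = 2.000

p̂ = 521/1524 ≈ 0.34186.
SE = √(p₀(1−p₀)/n) = √(0.21688/1524) = 0.01193.
z = (0.34186 − 0.318)/0.01193 = 0.02386/0.01193 = 2.000.
Two-sided p-value ≈ 2·Φ(−2.000) = 0.0455; since p > α = 0.01, fail to reject H₀.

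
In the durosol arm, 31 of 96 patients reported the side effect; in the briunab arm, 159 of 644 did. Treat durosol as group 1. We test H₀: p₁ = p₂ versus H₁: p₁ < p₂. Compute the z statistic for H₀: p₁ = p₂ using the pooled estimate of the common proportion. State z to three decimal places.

p̂₁ = 31/96 ≈ 0.32292, p̂₂ = 159/644 ≈ 0.24689.
Pooled p̂ = (31+159)/(96+644) = 190/740 = 0.25676.
SE = √(p̂(1−p̂)(1/n₁+1/n₂)) = √(0.25676·0.74324·0.0119695) = √(0.00228416) = 0.04779.
z = (0.32292 − 0.24689)/0.04779 = 0.07603/0.04779 = 1.591.

z = 1.591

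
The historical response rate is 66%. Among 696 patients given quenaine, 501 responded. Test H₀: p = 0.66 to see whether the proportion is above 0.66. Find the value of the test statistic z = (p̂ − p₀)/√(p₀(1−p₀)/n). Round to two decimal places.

p̂ = 501/696 = 0.71983.
SE = √(p₀(1−p₀)/n) = √(0.2244/696) = 0.01796.
z = (0.71983 − 0.66)/0.01796 = 0.05983/0.01796 = 3.33.

z = 3.33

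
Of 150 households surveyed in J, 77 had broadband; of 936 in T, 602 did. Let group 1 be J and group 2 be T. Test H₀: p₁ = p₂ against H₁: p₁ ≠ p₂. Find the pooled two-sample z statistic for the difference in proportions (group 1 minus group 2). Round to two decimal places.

p̂₁ = 77/150 = 0.5133, p̂₂ = 602/936 = 0.6432.
Pooled p̂ = (77+602)/(150+936) = 679/1086 = 0.6252.
SE = √(p̂(1−p̂)(1/n₁+1/n₂)) = √(0.6252·0.3748·0.00773504) = √(0.00181246) = 0.0426.
z = (0.5133 − 0.6432)/0.0426 = -0.1299/0.0426 = -3.05.
p-value = 2·P(Z > 3.050) ≈ 0.0023.

z = -3.05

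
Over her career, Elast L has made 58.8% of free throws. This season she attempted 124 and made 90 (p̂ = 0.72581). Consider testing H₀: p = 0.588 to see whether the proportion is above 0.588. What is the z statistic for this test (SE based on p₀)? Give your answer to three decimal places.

z = 3.118

p̂ = 90/124 = 0.72581.
Under H₀, SE = √(0.588·0.412/124) = √(0.00195368) = 0.04420.
z = (0.72581 − 0.588)/0.04420 = 0.13781/0.04420 = 3.118.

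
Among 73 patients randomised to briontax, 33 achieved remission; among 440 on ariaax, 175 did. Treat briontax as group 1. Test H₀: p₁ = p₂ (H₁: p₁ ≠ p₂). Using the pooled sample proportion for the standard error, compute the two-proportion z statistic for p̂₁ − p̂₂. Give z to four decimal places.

z = 0.8756

p̂₁ = 33/73 = 0.452055, p̂₂ = 175/440 = 0.397727.
Pooled p̂ = (33+175)/(73+440) = 208/513 = 0.405458.
SE = √(p̂(1−p̂)(1/n₁+1/n₂)) = √(0.405458·0.594542·0.0159714) = √(0.00385008) = 0.062049.
z = (0.452055 − 0.397727)/0.062049 = 0.054328/0.062049 = 0.8756.
Two-sided p-value ≈ 2·Φ(−0.876) = 0.3813.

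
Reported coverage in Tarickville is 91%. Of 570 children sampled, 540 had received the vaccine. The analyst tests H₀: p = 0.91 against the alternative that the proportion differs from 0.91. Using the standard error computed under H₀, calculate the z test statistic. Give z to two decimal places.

z = 3.12

p̂ = 540/570 ≈ 0.9474.
SE = √(p₀(1−p₀)/n) = √(0.0819/570) = 0.0120.
z = (0.9474 − 0.91)/0.0120 = 0.0374/0.0120 = 3.12.
p-value = 2·P(Z > 3.117) ≈ 0.0018.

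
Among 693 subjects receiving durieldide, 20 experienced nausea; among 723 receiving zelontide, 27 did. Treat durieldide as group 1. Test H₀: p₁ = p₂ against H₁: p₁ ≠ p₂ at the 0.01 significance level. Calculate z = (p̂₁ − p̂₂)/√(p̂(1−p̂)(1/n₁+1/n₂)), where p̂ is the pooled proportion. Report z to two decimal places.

z = -0.89

p̂₁ = 20/693 ≈ 0.02886, p̂₂ = 27/723 ≈ 0.03734.
Pooled p̂ = (20+27)/(693+723) = 47/1416 = 0.03319.
SE = √(0.0320904 × 0.00282613) = 0.00952.
z = (0.02886 − 0.03734)/0.00952 = -0.00848/0.00952 = -0.89.
Two-sided p-value ≈ 2·Φ(−0.891) = 0.3730, so at α = 0.01 we fail to reject H₀.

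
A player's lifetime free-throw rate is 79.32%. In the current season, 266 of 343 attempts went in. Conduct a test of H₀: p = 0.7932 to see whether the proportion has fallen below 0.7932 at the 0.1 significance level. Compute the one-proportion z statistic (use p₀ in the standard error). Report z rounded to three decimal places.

z = -0.809

p̂ = 266/343 ≈ 0.77551.
SE = √(p₀(1−p₀)/n) = √(0.16403/343) = 0.02187.
z = (0.77551 − 0.7932)/0.02187 = -0.01769/0.02187 = -0.809.
p-value = P(Z < -0.809) ≈ 0.2093, so at α = 0.1 we fail to reject H₀.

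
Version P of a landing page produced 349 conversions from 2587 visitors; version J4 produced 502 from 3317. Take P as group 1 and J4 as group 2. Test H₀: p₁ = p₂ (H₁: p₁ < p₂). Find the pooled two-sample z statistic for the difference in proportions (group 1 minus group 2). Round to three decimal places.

p̂₁ = 349/2587 ≈ 0.13491, p̂₂ = 502/3317 ≈ 0.15134.
Pooled p̂ = (349+502)/(2587+3317) = 851/5904 = 0.14414.
SE = √(p̂(1−p̂)(1/n₁+1/n₂)) = √(0.14414·0.85586·0.000688025) = √(8.48771e-05) = 0.00921.
z = (0.13491 − 0.15134)/0.00921 = -0.01643/0.00921 = -1.784.

z = -1.784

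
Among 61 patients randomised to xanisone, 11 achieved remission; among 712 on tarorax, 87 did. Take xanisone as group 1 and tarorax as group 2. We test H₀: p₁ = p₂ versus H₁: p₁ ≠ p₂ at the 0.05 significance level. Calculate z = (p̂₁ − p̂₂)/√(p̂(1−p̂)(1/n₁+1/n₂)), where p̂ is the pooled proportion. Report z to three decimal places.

p̂₁ = 11/61 = 0.18033, p̂₂ = 87/712 = 0.12219.
Pooled p̂ = (11+87)/(61+712) = 98/773 = 0.12678.
SE = √(p̂(1−p̂)(1/n₁+1/n₂)) = √(0.12678·0.87322·0.0177979) = √(0.00197034) = 0.04439.
z = (0.18033 − 0.12219)/0.04439 = 0.05814/0.04439 = 1.310.
Two-sided p-value ≈ 2·Φ(−1.310) = 0.1903, so at α = 0.05 we fail to reject H₀.

z = 1.310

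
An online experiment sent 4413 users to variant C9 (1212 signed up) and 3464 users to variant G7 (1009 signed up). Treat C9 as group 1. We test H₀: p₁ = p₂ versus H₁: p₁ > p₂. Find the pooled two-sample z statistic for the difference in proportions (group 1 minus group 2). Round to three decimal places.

p̂₁ = 1212/4413 = 0.274643, p̂₂ = 1009/3464 = 0.291282.
Pooled p̂ = (1212+1009)/(4413+3464) = 2221/7877 = 0.281960.
SE = √(0.202459 × 0.000515287) = 0.010214.
z = (0.274643 − 0.291282)/0.010214 = -0.016639/0.010214 = -1.629.
p-value = P(Z > -1.629) ≈ 0.9483.

z = -1.629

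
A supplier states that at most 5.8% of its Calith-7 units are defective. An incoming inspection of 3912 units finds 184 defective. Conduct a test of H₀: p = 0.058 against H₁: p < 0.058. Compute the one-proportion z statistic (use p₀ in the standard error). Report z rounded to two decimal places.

p̂ = 184/3912 = 0.04703.
SE = √(p₀(1−p₀)/n) = √(0.054636/3912) = 0.00374.
z = (0.04703 − 0.058)/0.00374 = -0.01097/0.00374 = -2.93.

z = -2.93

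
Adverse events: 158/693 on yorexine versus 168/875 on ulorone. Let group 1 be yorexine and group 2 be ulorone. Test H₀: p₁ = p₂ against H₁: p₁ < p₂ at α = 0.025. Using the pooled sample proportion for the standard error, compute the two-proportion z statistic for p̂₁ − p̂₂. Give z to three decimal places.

z = 1.744

p̂₁ = 158/693 = 0.22799, p̂₂ = 168/875 = 0.19200.
Pooled p̂ = (158+168)/(693+875) = 326/1568 = 0.20791.
SE = √(p̂(1−p̂)(1/n₁+1/n₂)) = √(0.20791·0.79209·0.00258586) = √(0.000425845) = 0.02064.
z = (0.22799 − 0.19200)/0.02064 = 0.03599/0.02064 = 1.744.
p-value = P(Z < 1.744) ≈ 0.9594. With α = 0.025, fail to reject H₀.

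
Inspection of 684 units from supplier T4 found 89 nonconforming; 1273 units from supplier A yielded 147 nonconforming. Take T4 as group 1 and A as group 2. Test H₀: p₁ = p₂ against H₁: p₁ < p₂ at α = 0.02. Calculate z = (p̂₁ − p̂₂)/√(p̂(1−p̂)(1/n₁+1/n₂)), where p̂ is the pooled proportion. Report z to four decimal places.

z = 0.9484

p̂₁ = 89/684 = 0.130117, p̂₂ = 147/1273 = 0.115475.
Pooled p̂ = (89+147)/(684+1273) = 236/1957 = 0.120593.
SE = √(0.10605 × 0.00224753) = 0.015439.
z = (0.130117 − 0.115475)/0.015439 = 0.014642/0.015439 = 0.9484.
p-value = P(Z < 0.948) ≈ 0.8285. With α = 0.02, fail to reject H₀.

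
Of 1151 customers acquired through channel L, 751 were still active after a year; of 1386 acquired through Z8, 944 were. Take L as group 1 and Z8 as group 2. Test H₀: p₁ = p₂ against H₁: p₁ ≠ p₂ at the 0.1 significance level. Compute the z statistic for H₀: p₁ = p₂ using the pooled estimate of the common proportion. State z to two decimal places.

z = -1.52

p̂₁ = 751/1151 = 0.6525, p̂₂ = 944/1386 = 0.6811.
Pooled p̂ = (751+944)/(1151+1386) = 1695/2537 = 0.6681.
SE = √(0.221738 × 0.00159031) = 0.0188.
z = (0.6525 − 0.6811)/0.0188 = -0.0286/0.0188 = -1.52.
Two-sided p-value ≈ 2·Φ(−1.524) = 0.1275, so at α = 0.1 we fail to reject H₀.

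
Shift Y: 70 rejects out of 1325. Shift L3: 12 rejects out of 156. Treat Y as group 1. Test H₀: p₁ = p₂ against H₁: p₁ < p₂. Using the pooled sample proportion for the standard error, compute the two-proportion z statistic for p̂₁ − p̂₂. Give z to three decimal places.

z = -1.245

p̂₁ = 70/1325 ≈ 0.052830, p̂₂ = 12/156 ≈ 0.076923.
Pooled p̂ = (70+12)/(1325+156) = 82/1481 = 0.055368.
SE = √(p̂(1−p̂)(1/n₁+1/n₂)) = √(0.055368·0.944632·0.00716497) = √(0.000374745) = 0.019358.
z = (0.052830 − 0.076923)/0.019358 = -0.024093/0.019358 = -1.245.
p-value = P(Z < -1.245) ≈ 0.1066.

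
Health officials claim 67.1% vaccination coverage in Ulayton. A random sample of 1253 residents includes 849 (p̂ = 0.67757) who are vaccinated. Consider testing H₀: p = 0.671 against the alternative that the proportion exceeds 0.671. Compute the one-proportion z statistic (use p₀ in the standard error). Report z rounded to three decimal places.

z = 0.495

p̂ = 849/1253 = 0.67757.
Under H₀, SE = √(0.671·0.329/1253) = √(0.000176184) = 0.01327.
z = (0.67757 − 0.671)/0.01327 = 0.00657/0.01327 = 0.495.
p-value = P(Z > 0.495) ≈ 0.3102.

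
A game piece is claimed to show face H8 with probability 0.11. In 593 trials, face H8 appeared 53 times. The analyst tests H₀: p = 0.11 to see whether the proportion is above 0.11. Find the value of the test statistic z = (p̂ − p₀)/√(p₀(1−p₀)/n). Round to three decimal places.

z = -1.605

p̂ = 53/593 = 0.08938.
SE = √(p₀(1−p₀)/n) = √(0.0979/593) = 0.01285.
z = (0.08938 − 0.11)/0.01285 = -0.02062/0.01285 = -1.605.
p-value = P(Z > -1.605) ≈ 0.9458.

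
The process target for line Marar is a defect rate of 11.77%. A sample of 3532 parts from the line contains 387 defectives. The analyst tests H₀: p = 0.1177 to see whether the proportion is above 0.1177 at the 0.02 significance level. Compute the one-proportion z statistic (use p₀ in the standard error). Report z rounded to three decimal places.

p̂ = 387/3532 ≈ 0.109570.
Under H₀, SE = √(0.1177·0.8823/3532) = √(2.94017e-05) = 0.005422.
z = (0.109570 − 0.1177)/0.005422 = -0.008130/0.005422 = -1.499.
p-value = P(Z > -1.499) ≈ 0.9331; since p > α = 0.02, fail to reject H₀.

z = -1.499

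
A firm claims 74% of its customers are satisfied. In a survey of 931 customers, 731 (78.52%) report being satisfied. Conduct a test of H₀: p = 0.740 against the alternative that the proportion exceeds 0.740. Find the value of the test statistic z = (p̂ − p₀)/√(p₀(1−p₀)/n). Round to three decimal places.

p̂ = 731/931 = 0.785177.
Standard error under H₀: √(0.74×0.26/931) = 0.014376.
z = (0.785177 − 0.74)/0.014376 = 0.045177/0.014376 = 3.143.
p-value = P(Z > 3.143) ≈ 0.0008.

z = 3.143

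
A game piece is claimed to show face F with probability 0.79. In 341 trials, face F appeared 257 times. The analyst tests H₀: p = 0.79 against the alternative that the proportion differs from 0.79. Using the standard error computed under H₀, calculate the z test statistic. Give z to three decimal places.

p̂ = 257/341 ≈ 0.75367.
SE = √(p₀(1−p₀)/n) = √(0.1659/341) = 0.02206.
z = (0.75367 − 0.79)/0.02206 = -0.03633/0.02206 = -1.647.
Two-sided p-value ≈ 2·Φ(−1.647) = 0.0995.

z = -1.647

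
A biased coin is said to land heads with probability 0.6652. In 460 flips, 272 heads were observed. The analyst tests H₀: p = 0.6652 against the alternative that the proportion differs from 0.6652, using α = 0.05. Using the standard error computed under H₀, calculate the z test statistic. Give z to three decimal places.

p̂ = 272/460 ≈ 0.591304.
Standard error under H₀: √(0.6652×0.3348/460) = 0.022003.
z = (0.591304 − 0.6652)/0.022003 = -0.073896/0.022003 = -3.358.
Two-sided p-value ≈ 2·Φ(−3.358) = 0.0008; since p < α = 0.05, reject H₀.

z = -3.358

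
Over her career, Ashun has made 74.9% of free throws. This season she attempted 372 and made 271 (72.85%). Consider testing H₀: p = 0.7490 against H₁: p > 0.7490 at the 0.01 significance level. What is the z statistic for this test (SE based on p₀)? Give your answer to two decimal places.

z = -0.91

p̂ = 271/372 ≈ 0.7285.
Standard error under H₀: √(0.749×0.251/372) = 0.0225.
z = (0.7285 − 0.749)/0.0225 = -0.0205/0.0225 = -0.91.
p-value = P(Z > -0.912) ≈ 0.8192. With α = 0.01, fail to reject H₀.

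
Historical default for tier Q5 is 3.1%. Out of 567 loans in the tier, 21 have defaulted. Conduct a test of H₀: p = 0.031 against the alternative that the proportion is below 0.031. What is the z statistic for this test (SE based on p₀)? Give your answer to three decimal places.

z = 0.829

p̂ = 21/567 ≈ 0.037037.
Standard error under H₀: √(0.031×0.969/567) = 0.007279.
z = (0.037037 − 0.031)/0.007279 = 0.006037/0.007279 = 0.829.
p-value = P(Z < 0.829) ≈ 0.7966.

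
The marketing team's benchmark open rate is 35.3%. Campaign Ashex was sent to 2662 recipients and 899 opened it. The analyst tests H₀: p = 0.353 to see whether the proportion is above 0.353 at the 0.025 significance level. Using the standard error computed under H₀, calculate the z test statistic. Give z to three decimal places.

p̂ = 899/2662 = 0.33772.
Under H₀, SE = √(0.353·0.647/2662) = √(8.57968e-05) = 0.00926.
z = (0.33772 − 0.353)/0.00926 = -0.01528/0.00926 = -1.650.
p-value = P(Z > -1.650) ≈ 0.9505, so at α = 0.025 we fail to reject H₀.

z = -1.650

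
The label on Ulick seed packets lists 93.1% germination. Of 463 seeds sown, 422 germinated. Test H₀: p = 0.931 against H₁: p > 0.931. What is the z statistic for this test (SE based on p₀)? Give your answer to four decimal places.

p̂ = 422/463 ≈ 0.911447.
SE = √(p₀(1−p₀)/n) = √(0.064239/463) = 0.011779.
z = (0.911447 − 0.931)/0.011779 = -0.019553/0.011779 = -1.6600.

z = -1.6600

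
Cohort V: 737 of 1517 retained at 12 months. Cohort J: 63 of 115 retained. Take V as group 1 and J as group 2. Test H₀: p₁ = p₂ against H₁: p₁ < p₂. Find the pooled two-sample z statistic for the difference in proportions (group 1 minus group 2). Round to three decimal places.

z = -1.282

p̂₁ = 737/1517 ≈ 0.48583, p̂₂ = 63/115 ≈ 0.54783.
Pooled p̂ = (737+63)/(1517+115) = 800/1632 = 0.49020.
SE = √(0.249904 × 0.00935485) = 0.04835.
z = (0.48583 − 0.54783)/0.04835 = -0.06200/0.04835 = -1.282.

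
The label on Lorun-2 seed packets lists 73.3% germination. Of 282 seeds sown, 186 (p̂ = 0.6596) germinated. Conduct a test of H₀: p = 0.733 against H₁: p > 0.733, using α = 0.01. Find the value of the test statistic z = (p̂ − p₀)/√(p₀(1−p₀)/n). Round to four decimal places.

z = -2.7872

p̂ = 186/282 ≈ 0.659574.
SE = √(p₀(1−p₀)/n) = √(0.19571/282) = 0.026344.
z = (0.659574 − 0.733)/0.026344 = -0.073426/0.026344 = -2.7872.
p-value = P(Z > -2.787) ≈ 0.9973. With α = 0.01, fail to reject H₀.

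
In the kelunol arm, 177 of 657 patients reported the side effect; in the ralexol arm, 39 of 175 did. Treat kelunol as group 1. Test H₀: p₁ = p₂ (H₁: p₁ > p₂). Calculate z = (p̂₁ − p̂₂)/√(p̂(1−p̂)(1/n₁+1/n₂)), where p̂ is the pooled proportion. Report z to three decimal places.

z = 1.248

p̂₁ = 177/657 ≈ 0.26941, p̂₂ = 39/175 ≈ 0.22286.
Pooled p̂ = (177+39)/(657+175) = 216/832 = 0.25962.
SE = √(p̂(1−p̂)(1/n₁+1/n₂)) = √(0.25962·0.74038·0.00723636) = √(0.00139094) = 0.03730.
z = (0.26941 − 0.22286)/0.03730 = 0.04655/0.03730 = 1.248.
p-value = P(Z > 1.248) ≈ 0.1060.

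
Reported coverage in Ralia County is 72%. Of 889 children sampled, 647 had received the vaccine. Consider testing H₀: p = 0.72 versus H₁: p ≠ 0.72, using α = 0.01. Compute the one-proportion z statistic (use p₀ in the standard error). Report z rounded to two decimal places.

z = 0.52

p̂ = 647/889 ≈ 0.7278.
Standard error under H₀: √(0.72×0.28/889) = 0.0151.
z = (0.7278 − 0.72)/0.0151 = 0.0078/0.0151 = 0.52.
Two-sided p-value ≈ 2·Φ(−0.517) = 0.6052. With α = 0.01, fail to reject H₀.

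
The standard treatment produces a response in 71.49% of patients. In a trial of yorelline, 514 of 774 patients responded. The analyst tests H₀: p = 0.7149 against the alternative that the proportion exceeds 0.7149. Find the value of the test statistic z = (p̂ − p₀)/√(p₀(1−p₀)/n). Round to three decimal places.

p̂ = 514/774 ≈ 0.664083.
SE = √(p₀(1−p₀)/n) = √(0.20382/774) = 0.016227.
z = (0.664083 − 0.7149)/0.016227 = -0.050817/0.016227 = -3.132.

z = -3.132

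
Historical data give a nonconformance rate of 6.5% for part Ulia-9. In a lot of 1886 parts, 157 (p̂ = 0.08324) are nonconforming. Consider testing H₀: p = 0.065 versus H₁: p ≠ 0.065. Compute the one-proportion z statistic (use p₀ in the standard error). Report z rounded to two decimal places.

p̂ = 157/1886 = 0.08324.
SE = √(p₀(1−p₀)/n) = √(0.060775/1886) = 0.00568.
z = (0.08324 − 0.065)/0.00568 = 0.01824/0.00568 = 3.21.
Two-sided p-value ≈ 2·Φ(−3.214) = 0.0013.

z = 3.21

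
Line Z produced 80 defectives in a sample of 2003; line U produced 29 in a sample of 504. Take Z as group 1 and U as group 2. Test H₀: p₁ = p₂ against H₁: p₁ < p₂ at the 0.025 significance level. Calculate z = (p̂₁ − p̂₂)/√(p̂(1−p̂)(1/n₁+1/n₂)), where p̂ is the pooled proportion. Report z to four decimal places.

z = -1.7318

p̂₁ = 80/2003 ≈ 0.039940, p̂₂ = 29/504 ≈ 0.057540.
Pooled p̂ = (80+29)/(2003+504) = 109/2507 = 0.043478.
SE = √(p̂(1−p̂)(1/n₁+1/n₂)) = √(0.043478·0.956522·0.00248338) = √(0.000103278) = 0.010163.
z = (0.039940 − 0.057540)/0.010163 = -0.017600/0.010163 = -1.7318.
p-value = P(Z < -1.732) ≈ 0.0417; since p > α = 0.025, fail to reject H₀.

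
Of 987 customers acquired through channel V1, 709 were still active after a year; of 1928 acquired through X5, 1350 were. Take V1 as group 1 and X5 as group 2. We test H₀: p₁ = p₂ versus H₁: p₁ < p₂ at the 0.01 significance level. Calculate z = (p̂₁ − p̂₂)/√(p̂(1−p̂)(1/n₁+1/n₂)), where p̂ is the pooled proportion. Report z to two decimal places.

p̂₁ = 709/987 ≈ 0.7183, p̂₂ = 1350/1928 ≈ 0.7002.
Pooled p̂ = (709+1350)/(987+1928) = 2059/2915 = 0.7063.
SE = √(0.207421 × 0.00153184) = 0.0178.
z = (0.7183 − 0.7002)/0.0178 = 0.0181/0.0178 = 1.02.
p-value = P(Z < 1.017) ≈ 0.8455; since p > α = 0.01, fail to reject H₀.

z = 1.02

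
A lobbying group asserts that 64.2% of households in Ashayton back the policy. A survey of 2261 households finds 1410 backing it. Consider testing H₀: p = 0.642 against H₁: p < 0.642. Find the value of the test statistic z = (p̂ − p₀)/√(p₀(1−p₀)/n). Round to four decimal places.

p̂ = 1410/2261 = 0.623618.
Under H₀, SE = √(0.642·0.358/2261) = √(0.000101652) = 0.010082.
z = (0.623618 − 0.642)/0.010082 = -0.018382/0.010082 = -1.8232.
p-value = P(Z < -1.823) ≈ 0.0341.

z = -1.8232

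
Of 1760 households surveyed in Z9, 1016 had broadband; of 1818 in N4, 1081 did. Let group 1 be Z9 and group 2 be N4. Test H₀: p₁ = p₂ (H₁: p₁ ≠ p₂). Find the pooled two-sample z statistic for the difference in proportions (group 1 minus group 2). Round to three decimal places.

z = -1.053

p̂₁ = 1016/1760 = 0.57727, p̂₂ = 1081/1818 = 0.59461.
Pooled p̂ = (1016+1081)/(1760+1818) = 2097/3578 = 0.58608.
SE = √(0.24259 × 0.00111824) = 0.01647.
z = (0.57727 − 0.59461)/0.01647 = -0.01734/0.01647 = -1.053.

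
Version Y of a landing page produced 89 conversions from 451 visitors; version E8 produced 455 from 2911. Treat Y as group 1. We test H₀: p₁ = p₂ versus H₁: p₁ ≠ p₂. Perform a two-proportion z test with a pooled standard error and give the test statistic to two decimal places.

p̂₁ = 89/451 = 0.1973, p̂₂ = 455/2911 = 0.1563.
Pooled p̂ = (89+455)/(451+2911) = 544/3362 = 0.1618.
SE = √(0.135626 × 0.00256082) = 0.0186.
z = (0.1973 − 0.1563)/0.0186 = 0.0410/0.0186 = 2.20.
p-value = 2·P(Z > 2.202) ≈ 0.0277.

z = 2.20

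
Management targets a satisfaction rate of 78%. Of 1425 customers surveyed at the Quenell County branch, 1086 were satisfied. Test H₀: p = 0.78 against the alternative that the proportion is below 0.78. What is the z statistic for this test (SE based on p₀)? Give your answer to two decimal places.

z = -1.63

p̂ = 1086/1425 ≈ 0.7621.
Standard error under H₀: √(0.78×0.22/1425) = 0.0110.
z = (0.7621 − 0.78)/0.0110 = -0.0179/0.0110 = -1.63.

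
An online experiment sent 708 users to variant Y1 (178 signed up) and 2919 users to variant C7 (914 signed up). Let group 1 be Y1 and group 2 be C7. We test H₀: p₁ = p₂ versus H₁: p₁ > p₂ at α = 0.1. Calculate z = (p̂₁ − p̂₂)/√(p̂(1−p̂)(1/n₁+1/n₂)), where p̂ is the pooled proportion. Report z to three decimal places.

z = -3.211

p̂₁ = 178/708 = 0.25141, p̂₂ = 914/2919 = 0.31312.
Pooled p̂ = (178+914)/(708+2919) = 1092/3627 = 0.30108.
SE = √(0.210429 × 0.00175501) = 0.01922.
z = (0.25141 − 0.31312)/0.01922 = -0.06171/0.01922 = -3.211.
p-value = P(Z > -3.211) ≈ 0.9993. With α = 0.1, fail to reject H₀.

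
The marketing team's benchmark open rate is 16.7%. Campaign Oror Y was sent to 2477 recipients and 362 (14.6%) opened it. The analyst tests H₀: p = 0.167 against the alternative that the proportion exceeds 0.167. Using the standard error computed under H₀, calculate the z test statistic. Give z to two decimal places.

z = -2.78

p̂ = 362/2477 = 0.146145.
Under H₀, SE = √(0.167·0.833/2477) = √(5.61611e-05) = 0.007494.
z = (0.146145 − 0.167)/0.007494 = -0.020855/0.007494 = -2.78.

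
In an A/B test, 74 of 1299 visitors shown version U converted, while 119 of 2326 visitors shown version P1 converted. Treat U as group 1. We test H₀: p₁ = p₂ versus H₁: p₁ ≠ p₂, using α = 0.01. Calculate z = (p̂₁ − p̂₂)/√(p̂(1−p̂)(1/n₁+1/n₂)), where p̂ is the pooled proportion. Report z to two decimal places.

z = 0.75

p̂₁ = 74/1299 ≈ 0.05697, p̂₂ = 119/2326 ≈ 0.05116.
Pooled p̂ = (74+119)/(1299+2326) = 193/3625 = 0.05324.
SE = √(0.0504067 × 0.00119975) = 0.00778.
z = (0.05697 − 0.05116)/0.00778 = 0.00581/0.00778 = 0.75.
Two-sided p-value ≈ 2·Φ(−0.747) = 0.4553, so at α = 0.01 we fail to reject H₀.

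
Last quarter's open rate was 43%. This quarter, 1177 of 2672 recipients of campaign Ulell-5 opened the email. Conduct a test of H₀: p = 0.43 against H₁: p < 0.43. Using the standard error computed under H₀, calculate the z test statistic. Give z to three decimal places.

p̂ = 1177/2672 = 0.440494.
Standard error under H₀: √(0.43×0.57/2672) = 0.009578.
z = (0.440494 − 0.43)/0.009578 = 0.010494/0.009578 = 1.096.

z = 1.096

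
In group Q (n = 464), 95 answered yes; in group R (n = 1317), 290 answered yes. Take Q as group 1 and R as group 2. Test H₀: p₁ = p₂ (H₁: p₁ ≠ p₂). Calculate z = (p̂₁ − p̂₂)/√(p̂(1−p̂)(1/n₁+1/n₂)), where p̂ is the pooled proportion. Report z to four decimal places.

z = -0.6955

p̂₁ = 95/464 = 0.204741, p̂₂ = 290/1317 = 0.220197.
Pooled p̂ = (95+290)/(464+1317) = 385/1781 = 0.216171.
SE = √(0.169441 × 0.00291447) = 0.022222.
z = (0.204741 − 0.220197)/0.022222 = -0.015456/0.022222 = -0.6955.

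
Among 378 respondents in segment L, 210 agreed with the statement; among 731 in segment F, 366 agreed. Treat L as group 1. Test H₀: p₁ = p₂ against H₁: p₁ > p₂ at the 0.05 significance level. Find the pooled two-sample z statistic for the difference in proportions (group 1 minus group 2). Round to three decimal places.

p̂₁ = 210/378 = 0.55556, p̂₂ = 366/731 = 0.50068.
Pooled p̂ = (210+366)/(378+731) = 576/1109 = 0.51939.
SE = √(0.249624 × 0.00401349) = 0.03165.
z = (0.55556 − 0.50068)/0.03165 = 0.05488/0.03165 = 1.734.
p-value = P(Z > 1.734) ≈ 0.0415; since p < α = 0.05, reject H₀.

z = 1.734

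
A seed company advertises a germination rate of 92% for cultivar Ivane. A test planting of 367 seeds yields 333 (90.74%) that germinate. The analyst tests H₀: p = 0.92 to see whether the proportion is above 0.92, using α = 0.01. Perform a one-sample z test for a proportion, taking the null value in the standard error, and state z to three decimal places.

p̂ = 333/367 = 0.90736.
Standard error under H₀: √(0.92×0.08/367) = 0.01416.
z = (0.90736 − 0.92)/0.01416 = -0.01264/0.01416 = -0.893.
p-value = P(Z > -0.893) ≈ 0.8140. With α = 0.01, fail to reject H₀.

z = -0.893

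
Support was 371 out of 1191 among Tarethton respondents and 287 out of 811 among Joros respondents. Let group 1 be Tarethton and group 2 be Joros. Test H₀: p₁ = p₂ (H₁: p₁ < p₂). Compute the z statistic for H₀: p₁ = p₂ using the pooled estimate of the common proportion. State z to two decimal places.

z = -1.98

p̂₁ = 371/1191 ≈ 0.3115, p̂₂ = 287/811 ≈ 0.3539.
Pooled p̂ = (371+287)/(1191+811) = 658/2002 = 0.3287.
SE = √(p̂(1−p̂)(1/n₁+1/n₂)) = √(0.3287·0.6713·0.00207268) = √(0.000457329) = 0.0214.
z = (0.3115 − 0.3539)/0.0214 = -0.0424/0.0214 = -1.98.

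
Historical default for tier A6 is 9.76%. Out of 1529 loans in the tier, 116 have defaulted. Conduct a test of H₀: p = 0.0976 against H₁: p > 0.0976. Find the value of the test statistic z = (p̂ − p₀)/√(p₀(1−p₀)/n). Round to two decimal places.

z = -2.86

p̂ = 116/1529 ≈ 0.0759.
Standard error under H₀: √(0.0976×0.9024/1529) = 0.0076.
z = (0.0759 − 0.0976)/0.0076 = -0.0217/0.0076 = -2.86.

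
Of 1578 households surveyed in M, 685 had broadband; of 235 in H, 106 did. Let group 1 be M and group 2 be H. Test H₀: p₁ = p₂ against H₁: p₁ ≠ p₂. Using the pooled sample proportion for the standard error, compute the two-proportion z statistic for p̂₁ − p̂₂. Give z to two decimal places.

p̂₁ = 685/1578 = 0.4341, p̂₂ = 106/235 = 0.4511.
Pooled p̂ = (685+106)/(1578+235) = 791/1813 = 0.4363.
SE = √(0.245941 × 0.00488903) = 0.0347.
z = (0.4341 − 0.4511)/0.0347 = -0.0170/0.0347 = -0.49.

z = -0.49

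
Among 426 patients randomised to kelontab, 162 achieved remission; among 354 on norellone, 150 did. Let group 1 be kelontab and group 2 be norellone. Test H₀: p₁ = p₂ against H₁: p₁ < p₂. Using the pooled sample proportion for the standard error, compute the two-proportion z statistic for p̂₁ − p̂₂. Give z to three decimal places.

p̂₁ = 162/426 = 0.38028, p̂₂ = 150/354 = 0.42373.
Pooled p̂ = (162+150)/(426+354) = 312/780 = 0.40000.
SE = √(0.24 × 0.00517228) = 0.03523.
z = (0.38028 − 0.42373)/0.03523 = -0.04345/0.03523 = -1.233.
p-value = P(Z < -1.233) ≈ 0.1088.

z = -1.233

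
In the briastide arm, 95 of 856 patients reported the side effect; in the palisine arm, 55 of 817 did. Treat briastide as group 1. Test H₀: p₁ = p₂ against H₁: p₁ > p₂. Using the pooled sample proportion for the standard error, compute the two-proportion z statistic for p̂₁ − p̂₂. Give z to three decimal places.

z = 3.125

p̂₁ = 95/856 ≈ 0.11098, p̂₂ = 55/817 ≈ 0.06732.
Pooled p̂ = (95+55)/(856+817) = 150/1673 = 0.08966.
SE = √(p̂(1−p̂)(1/n₁+1/n₂)) = √(0.08966·0.91034·0.00239221) = √(0.000195254) = 0.01397.
z = (0.11098 − 0.06732)/0.01397 = 0.04366/0.01397 = 3.125.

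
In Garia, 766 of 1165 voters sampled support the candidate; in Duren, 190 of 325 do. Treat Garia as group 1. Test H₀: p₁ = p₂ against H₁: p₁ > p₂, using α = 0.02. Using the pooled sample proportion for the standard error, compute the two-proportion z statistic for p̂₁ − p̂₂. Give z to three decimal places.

z = 2.423

p̂₁ = 766/1165 ≈ 0.65751, p̂₂ = 190/325 ≈ 0.58462.
Pooled p̂ = (766+190)/(1165+325) = 956/1490 = 0.64161.
SE = √(p̂(1−p̂)(1/n₁+1/n₂)) = √(0.64161·0.35839·0.00393529) = √(0.000904906) = 0.03008.
z = (0.65751 − 0.58462)/0.03008 = 0.07289/0.03008 = 2.423.
p-value = P(Z > 2.423) ≈ 0.0077. With α = 0.02, reject H₀.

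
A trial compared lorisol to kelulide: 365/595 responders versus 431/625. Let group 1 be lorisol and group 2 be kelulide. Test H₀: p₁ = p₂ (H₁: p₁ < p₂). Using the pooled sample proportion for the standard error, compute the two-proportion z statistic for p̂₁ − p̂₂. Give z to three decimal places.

z = -2.792

p̂₁ = 365/595 ≈ 0.61345, p̂₂ = 431/625 ≈ 0.68960.
Pooled p̂ = (365+431)/(595+625) = 796/1220 = 0.65246.
SE = √(0.226756 × 0.00328067) = 0.02727.
z = (0.61345 − 0.68960)/0.02727 = -0.07615/0.02727 = -2.792.
p-value = P(Z < -2.792) ≈ 0.0026.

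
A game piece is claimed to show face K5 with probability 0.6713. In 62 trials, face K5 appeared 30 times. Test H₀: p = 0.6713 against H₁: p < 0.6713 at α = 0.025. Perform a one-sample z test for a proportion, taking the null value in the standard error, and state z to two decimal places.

p̂ = 30/62 ≈ 0.4839.
SE = √(p₀(1−p₀)/n) = √(0.22066/62) = 0.0597.
z = (0.4839 − 0.6713)/0.0597 = -0.1874/0.0597 = -3.14.
p-value = P(Z < -3.142) ≈ 0.0008, so at α = 0.025 we reject H₀.

z = -3.14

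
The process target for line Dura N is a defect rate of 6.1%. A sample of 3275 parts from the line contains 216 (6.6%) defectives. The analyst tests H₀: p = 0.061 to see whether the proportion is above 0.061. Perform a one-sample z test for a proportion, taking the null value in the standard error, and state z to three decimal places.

z = 1.185

p̂ = 216/3275 = 0.065954.
Under H₀, SE = √(0.061·0.939/3275) = √(1.74898e-05) = 0.004182.
z = (0.065954 − 0.061)/0.004182 = 0.004954/0.004182 = 1.185.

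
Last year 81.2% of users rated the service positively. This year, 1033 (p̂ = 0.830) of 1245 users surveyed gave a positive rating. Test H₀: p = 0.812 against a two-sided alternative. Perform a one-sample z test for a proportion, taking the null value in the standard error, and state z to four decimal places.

z = 1.6002

p̂ = 1033/1245 = 0.829719.
Standard error under H₀: √(0.812×0.188/1245) = 0.011073.
z = (0.829719 − 0.812)/0.011073 = 0.017719/0.011073 = 1.6002.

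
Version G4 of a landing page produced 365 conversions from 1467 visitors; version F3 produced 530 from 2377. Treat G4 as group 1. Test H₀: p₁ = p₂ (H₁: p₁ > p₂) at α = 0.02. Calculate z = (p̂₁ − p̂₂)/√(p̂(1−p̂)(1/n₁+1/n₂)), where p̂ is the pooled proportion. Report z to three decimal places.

p̂₁ = 365/1467 ≈ 0.248807, p̂₂ = 530/2377 ≈ 0.222970.
Pooled p̂ = (365+530)/(1467+2377) = 895/3844 = 0.232830.
SE = √(0.17862 × 0.00110236) = 0.014032.
z = (0.248807 − 0.222970)/0.014032 = 0.025837/0.014032 = 1.841.
p-value = P(Z > 1.841) ≈ 0.0328, so at α = 0.02 we fail to reject H₀.

z = 1.841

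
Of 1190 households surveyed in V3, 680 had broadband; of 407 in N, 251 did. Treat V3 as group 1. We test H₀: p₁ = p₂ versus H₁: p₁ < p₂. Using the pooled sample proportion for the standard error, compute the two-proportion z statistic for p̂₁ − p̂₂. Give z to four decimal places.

p̂₁ = 680/1190 = 0.571429, p̂₂ = 251/407 = 0.616708.
Pooled p̂ = (680+251)/(1190+407) = 931/1597 = 0.582968.
SE = √(p̂(1−p̂)(1/n₁+1/n₂)) = √(0.582968·0.417032·0.00329734) = √(0.000801637) = 0.028313.
z = (0.571429 − 0.616708)/0.028313 = -0.045279/0.028313 = -1.5992.
p-value = P(Z < -1.599) ≈ 0.0549.

z = -1.5992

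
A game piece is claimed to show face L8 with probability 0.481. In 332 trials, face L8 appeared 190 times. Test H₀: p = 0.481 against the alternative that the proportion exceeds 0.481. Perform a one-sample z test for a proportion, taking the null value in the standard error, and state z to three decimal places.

z = 3.329

p̂ = 190/332 ≈ 0.57229.
Standard error under H₀: √(0.481×0.519/332) = 0.02742.
z = (0.57229 − 0.481)/0.02742 = 0.09129/0.02742 = 3.329.
p-value = P(Z > 3.329) ≈ 0.0004.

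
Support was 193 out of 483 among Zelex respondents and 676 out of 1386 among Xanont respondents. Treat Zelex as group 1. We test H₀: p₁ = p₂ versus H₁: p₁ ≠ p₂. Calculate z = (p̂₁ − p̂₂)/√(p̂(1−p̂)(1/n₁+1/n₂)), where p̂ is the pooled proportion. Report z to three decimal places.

z = -3.345

p̂₁ = 193/483 = 0.39959, p̂₂ = 676/1386 = 0.48773.
Pooled p̂ = (193+676)/(483+1386) = 869/1869 = 0.46495.
SE = √(p̂(1−p̂)(1/n₁+1/n₂)) = √(0.46495·0.53505·0.00279189) = √(0.000694545) = 0.02635.
z = (0.39959 − 0.48773)/0.02635 = -0.08814/0.02635 = -3.345.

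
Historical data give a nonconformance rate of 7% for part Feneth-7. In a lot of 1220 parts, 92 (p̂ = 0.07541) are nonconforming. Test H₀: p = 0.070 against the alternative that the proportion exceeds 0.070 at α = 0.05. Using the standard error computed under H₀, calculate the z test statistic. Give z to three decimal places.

p̂ = 92/1220 = 0.07541.
SE = √(p₀(1−p₀)/n) = √(0.0651/1220) = 0.00730.
z = (0.07541 − 0.07)/0.00730 = 0.00541/0.00730 = 0.741.
p-value = P(Z > 0.741) ≈ 0.2295. With α = 0.05, fail to reject H₀.

z = 0.741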